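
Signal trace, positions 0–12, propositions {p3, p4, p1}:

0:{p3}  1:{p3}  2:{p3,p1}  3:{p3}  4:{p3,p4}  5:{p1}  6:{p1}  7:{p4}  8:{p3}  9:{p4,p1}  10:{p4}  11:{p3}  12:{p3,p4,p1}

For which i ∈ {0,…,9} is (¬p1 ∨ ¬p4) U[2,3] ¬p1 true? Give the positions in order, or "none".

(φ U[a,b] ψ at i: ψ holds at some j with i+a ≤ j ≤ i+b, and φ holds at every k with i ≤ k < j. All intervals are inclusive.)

Evaluate at each i in [0,9]:
  i=0: ✓ (rhs at j=3; lhs holds on [0,2])
  i=1: ✓ (rhs at j=3; lhs holds on [1,2])
  i=2: ✓ (rhs at j=4; lhs holds on [2,3])
  i=3: ✗ (no rhs in [5,6])
  i=4: ✓ (rhs at j=7; lhs holds on [4,6])
  i=5: ✓ (rhs at j=7; lhs holds on [5,6])
  i=6: ✓ (rhs at j=8; lhs holds on [6,7])
  i=7: ✗ (lhs fails at k=9 before rhs at j=10)
  i=8: ✗ (lhs fails at k=9 before rhs at j=10)
  i=9: ✗ (lhs fails at k=9 before rhs at j=11)

0, 1, 2, 4, 5, 6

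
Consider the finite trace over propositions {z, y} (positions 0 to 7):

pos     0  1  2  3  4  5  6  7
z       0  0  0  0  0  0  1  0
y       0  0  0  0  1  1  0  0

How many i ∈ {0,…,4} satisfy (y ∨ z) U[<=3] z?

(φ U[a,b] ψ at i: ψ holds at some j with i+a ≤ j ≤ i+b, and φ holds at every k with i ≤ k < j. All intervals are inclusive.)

1

Evaluate at each i in [0,4]:
  i=0: ✗ (no rhs in [0,3])
  i=1: ✗ (no rhs in [1,4])
  i=2: ✗ (no rhs in [2,5])
  i=3: ✗ (lhs fails at k=3 before rhs at j=6)
  i=4: ✓ (rhs at j=6; lhs holds on [4,5])
Positions where it holds: {4} → 1.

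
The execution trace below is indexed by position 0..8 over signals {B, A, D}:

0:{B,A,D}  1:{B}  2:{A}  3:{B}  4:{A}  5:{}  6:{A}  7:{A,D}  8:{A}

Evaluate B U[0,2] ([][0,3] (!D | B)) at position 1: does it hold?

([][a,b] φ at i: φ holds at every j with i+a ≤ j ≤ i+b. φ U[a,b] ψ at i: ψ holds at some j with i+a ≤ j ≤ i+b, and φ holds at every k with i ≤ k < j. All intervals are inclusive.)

Need some j in [1,3] with [][0,3] (!D | B), and B at every k in [1,j-1].
  j=1: [][0,3] (!D | B) holds; no prefix to check → satisfied.

Yes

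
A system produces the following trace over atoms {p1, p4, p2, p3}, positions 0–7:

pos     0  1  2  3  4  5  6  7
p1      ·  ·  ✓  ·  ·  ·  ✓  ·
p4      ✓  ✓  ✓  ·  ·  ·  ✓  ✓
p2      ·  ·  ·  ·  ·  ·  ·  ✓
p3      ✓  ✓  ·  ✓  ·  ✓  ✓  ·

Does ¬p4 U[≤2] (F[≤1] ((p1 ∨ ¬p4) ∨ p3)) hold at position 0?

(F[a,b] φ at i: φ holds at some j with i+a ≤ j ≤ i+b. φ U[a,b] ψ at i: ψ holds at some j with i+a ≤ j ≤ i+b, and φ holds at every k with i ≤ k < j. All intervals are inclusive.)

Need some j in [0,2] with F[≤1] ((p1 ∨ ¬p4) ∨ p3), and ¬p4 at every k in [0,j-1].
  j=0: F[≤1] ((p1 ∨ ¬p4) ∨ p3) holds; no prefix to check → satisfied.

Yes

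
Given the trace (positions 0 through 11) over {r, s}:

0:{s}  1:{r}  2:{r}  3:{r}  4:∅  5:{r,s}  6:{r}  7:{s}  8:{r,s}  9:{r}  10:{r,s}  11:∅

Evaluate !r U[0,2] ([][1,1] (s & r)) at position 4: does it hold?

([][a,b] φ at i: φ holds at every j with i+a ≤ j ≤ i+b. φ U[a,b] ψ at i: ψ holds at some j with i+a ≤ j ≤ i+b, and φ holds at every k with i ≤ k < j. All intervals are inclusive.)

True

Need some j in [4,6] with [][1,1] (s & r), and !r at every k in [4,j-1].
  j=4: [][1,1] (s & r) holds; no prefix to check → satisfied.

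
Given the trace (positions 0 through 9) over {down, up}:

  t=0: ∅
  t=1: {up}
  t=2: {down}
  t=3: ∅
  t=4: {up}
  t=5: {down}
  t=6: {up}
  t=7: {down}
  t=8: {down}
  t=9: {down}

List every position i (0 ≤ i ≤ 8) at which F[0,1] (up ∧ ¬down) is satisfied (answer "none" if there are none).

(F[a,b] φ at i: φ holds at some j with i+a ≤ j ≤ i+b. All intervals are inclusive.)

Evaluate at each i in [0,8]:
  i=0: ✓ (witness j=1)
  i=1: ✓ (witness j=1)
  i=2: ✗ (none in [2,3])
  i=3: ✓ (witness j=4)
  i=4: ✓ (witness j=4)
  i=5: ✓ (witness j=6)
  i=6: ✓ (witness j=6)
  i=7: ✗ (none in [7,8])
  i=8: ✗ (none in [8,9])

0, 1, 3, 4, 5, 6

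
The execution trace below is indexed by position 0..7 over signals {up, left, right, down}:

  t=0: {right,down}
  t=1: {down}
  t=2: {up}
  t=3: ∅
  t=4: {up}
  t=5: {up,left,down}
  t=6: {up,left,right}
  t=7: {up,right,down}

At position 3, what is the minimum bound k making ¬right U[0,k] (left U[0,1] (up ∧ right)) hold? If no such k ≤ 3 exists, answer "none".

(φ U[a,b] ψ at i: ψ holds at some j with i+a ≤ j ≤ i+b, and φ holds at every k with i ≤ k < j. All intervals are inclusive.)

2

Need earliest j ≥ 3 with (left U[0,1] (up ∧ right)), and ¬right at every k in [3,j-1].
  j=3: rhs fails.
  j=4: rhs fails.
  j=5: rhs holds; lhs holds on [3,4]. k = 2.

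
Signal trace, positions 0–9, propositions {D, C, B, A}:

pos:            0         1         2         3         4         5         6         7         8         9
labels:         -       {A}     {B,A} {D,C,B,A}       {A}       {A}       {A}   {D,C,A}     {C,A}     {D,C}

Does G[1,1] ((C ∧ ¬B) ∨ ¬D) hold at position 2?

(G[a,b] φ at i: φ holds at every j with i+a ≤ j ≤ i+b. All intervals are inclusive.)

Does not hold

Check ((C ∧ ¬B) ∨ ¬D) at every j in [3,3]:
  j=3: false
Fails at j=3 → formula fails.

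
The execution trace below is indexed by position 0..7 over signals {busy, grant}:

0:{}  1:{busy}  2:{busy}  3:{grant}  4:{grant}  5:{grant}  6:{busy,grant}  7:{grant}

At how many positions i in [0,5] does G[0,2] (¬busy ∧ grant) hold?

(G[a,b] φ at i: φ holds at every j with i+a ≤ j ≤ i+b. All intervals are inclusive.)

1

Evaluate at each i in [0,5]:
  i=0: ✗ (fails at j=0)
  i=1: ✗ (fails at j=1)
  i=2: ✗ (fails at j=2)
  i=3: ✓ (all of [3,5])
  i=4: ✗ (fails at j=6)
  i=5: ✗ (fails at j=6)
Positions where it holds: {3} → 1.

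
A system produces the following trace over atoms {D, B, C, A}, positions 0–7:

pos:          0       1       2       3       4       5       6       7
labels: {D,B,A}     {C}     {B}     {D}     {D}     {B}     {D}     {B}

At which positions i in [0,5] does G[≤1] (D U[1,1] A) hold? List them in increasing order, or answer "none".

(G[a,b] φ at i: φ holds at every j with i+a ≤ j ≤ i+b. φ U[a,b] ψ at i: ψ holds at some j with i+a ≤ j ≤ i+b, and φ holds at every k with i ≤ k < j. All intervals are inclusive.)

Evaluate at each i in [0,5]:
  i=0: ✗ (fails at j=0)
  i=1: ✗ (fails at j=1)
  i=2: ✗ (fails at j=2)
  i=3: ✗ (fails at j=3)
  i=4: ✗ (fails at j=4)
  i=5: ✗ (fails at j=5)

none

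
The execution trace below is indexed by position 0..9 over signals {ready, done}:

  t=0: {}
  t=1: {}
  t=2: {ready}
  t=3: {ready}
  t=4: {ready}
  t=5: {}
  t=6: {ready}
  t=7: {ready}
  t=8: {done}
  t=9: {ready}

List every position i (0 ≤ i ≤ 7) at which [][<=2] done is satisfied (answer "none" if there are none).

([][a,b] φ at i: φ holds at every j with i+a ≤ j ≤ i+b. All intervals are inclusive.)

Evaluate at each i in [0,7]:
  i=0: ✗ (fails at j=0)
  i=1: ✗ (fails at j=1)
  i=2: ✗ (fails at j=2)
  i=3: ✗ (fails at j=3)
  i=4: ✗ (fails at j=4)
  i=5: ✗ (fails at j=5)
  i=6: ✗ (fails at j=6)
  i=7: ✗ (fails at j=7)

none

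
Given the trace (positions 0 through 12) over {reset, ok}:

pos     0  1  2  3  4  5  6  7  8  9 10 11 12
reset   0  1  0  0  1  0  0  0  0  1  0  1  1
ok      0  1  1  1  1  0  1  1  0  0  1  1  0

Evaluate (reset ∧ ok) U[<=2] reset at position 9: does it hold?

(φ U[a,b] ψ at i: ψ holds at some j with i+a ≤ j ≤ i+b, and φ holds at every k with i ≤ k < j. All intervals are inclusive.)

Yes

Need some j in [9,11] with reset, and (reset ∧ ok) at every k in [9,j-1].
  j=9: reset holds; no prefix to check → satisfied.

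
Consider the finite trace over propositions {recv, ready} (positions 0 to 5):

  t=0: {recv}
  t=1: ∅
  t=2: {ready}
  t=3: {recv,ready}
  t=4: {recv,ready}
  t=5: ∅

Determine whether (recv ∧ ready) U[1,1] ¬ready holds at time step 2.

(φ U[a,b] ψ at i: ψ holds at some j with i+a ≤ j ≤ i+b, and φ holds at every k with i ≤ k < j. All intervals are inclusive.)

Does not hold

Need some j in [3,3] with ¬ready, and (recv ∧ ready) at every k in [2,j-1].
  j=3: ¬ready false.
No j in the window works → until fails.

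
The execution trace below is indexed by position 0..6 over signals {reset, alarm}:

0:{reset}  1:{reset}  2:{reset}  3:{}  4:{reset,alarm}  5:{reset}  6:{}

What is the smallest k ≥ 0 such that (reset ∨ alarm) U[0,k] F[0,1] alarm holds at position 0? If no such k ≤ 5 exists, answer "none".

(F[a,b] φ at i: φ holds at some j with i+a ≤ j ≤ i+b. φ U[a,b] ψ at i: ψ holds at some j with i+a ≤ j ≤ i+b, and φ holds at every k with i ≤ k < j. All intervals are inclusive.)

3

Need earliest j ≥ 0 with F[0,1] alarm, and (reset ∨ alarm) at every k in [0,j-1].
  j=0: rhs fails.
  j=1: rhs fails.
  j=2: rhs fails.
  j=3: rhs holds; lhs holds on [0,2]. k = 3.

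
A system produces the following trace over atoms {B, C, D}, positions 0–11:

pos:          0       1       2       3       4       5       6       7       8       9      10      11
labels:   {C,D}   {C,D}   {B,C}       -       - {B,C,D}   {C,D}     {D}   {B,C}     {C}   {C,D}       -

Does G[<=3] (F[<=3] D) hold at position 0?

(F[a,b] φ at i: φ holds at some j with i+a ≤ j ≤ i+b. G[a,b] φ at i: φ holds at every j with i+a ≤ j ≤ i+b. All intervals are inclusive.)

Check F[<=3] D at every j in [0,3]:
  j=0: holds (witness at 0)
  j=1: holds (witness at 1)
  j=2: holds (witness at 5)
  j=3: holds (witness at 5)
All positions satisfy it → formula holds.

Holds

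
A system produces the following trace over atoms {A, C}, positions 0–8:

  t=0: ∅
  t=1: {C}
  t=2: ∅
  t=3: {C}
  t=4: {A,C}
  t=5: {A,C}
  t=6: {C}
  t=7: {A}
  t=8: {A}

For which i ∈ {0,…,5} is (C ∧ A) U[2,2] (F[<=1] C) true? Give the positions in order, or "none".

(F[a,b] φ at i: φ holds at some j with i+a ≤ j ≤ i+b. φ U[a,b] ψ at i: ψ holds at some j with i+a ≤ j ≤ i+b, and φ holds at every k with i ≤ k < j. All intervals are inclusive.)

4

Evaluate at each i in [0,5]:
  i=0: ✗ (lhs fails at k=0 before rhs at j=2)
  i=1: ✗ (lhs fails at k=1 before rhs at j=3)
  i=2: ✗ (lhs fails at k=2 before rhs at j=4)
  i=3: ✗ (lhs fails at k=3 before rhs at j=5)
  i=4: ✓ (rhs at j=6; lhs holds on [4,5])
  i=5: ✗ (no rhs in [7,7])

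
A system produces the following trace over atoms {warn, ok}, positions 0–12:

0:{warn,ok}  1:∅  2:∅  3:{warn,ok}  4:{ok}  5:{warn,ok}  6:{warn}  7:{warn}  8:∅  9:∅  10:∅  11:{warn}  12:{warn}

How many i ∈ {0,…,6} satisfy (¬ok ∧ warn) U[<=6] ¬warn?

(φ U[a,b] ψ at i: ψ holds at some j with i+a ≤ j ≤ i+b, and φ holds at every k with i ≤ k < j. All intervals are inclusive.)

4

Evaluate at each i in [0,6]:
  i=0: ✗ (lhs fails at k=0 before rhs at j=1)
  i=1: ✓ (rhs at j=1)
  i=2: ✓ (rhs at j=2)
  i=3: ✗ (lhs fails at k=3 before rhs at j=4)
  i=4: ✓ (rhs at j=4)
  i=5: ✗ (lhs fails at k=5 before rhs at j=8)
  i=6: ✓ (rhs at j=8; lhs holds on [6,7])
Positions where it holds: {1, 2, 4, 6} → 4.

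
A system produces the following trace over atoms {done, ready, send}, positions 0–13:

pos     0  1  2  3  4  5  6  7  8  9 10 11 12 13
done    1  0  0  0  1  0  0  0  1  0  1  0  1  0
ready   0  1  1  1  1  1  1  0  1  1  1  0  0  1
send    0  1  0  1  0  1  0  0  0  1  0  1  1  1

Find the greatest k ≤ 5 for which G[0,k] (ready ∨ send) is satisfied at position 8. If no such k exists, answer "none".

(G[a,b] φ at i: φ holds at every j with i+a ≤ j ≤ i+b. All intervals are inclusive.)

(ready ∨ send) must hold from j=8 onward; find where it first fails.
  j=8: holds
  j=9: holds
  j=10: holds
  j=11: holds
  j=12: holds
  j=13: holds
Holds through j=13; largest k = 5.

5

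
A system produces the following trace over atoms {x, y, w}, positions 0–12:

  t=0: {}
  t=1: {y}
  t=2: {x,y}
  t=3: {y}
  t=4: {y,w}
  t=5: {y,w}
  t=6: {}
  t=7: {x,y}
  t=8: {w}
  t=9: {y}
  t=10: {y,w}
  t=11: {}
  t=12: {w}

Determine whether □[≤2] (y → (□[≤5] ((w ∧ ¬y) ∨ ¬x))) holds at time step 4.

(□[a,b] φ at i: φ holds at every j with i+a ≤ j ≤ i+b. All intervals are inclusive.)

Check (y → (□[≤5] ((w ∧ ¬y) ∨ ¬x))) at every j in [4,6]:
  j=4: antecedent true; consequent fails at 7 → ✗
  j=5: antecedent true; consequent fails at 7 → ✗
  j=6: antecedent false → ✓
Fails at j=4 → formula fails.

No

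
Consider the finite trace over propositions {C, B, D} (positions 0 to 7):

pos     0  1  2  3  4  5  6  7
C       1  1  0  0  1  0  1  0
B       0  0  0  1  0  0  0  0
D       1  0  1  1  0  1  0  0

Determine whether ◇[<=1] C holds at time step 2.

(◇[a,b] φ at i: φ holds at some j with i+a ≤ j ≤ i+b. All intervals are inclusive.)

Check C at each j in [2,3]:
  j=2: false
  j=3: false
No position in the window satisfies it → formula fails.

False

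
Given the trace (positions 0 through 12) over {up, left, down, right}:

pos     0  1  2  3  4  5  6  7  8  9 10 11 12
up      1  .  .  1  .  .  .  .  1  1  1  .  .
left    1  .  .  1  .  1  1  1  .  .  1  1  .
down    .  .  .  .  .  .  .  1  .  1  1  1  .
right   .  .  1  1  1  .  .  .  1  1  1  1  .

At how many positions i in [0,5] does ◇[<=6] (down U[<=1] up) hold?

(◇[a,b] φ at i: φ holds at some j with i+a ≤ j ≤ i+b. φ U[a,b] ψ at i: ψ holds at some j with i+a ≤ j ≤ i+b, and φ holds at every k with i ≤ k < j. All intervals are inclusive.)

6

Evaluate at each i in [0,5]:
  i=0: ✓ (witness j=0)
  i=1: ✓ (witness j=3)
  i=2: ✓ (witness j=3)
  i=3: ✓ (witness j=3)
  i=4: ✓ (witness j=7)
  i=5: ✓ (witness j=7)
Positions where it holds: {0, 1, 2, 3, 4, 5} → 6.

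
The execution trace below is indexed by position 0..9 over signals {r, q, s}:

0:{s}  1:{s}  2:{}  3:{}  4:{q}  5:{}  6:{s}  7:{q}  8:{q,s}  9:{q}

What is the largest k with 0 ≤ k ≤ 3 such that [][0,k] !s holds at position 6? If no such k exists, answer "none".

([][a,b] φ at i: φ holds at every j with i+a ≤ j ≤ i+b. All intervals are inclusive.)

!s must hold from j=6 onward; find where it first fails.
  j=6: fails → no k works.

none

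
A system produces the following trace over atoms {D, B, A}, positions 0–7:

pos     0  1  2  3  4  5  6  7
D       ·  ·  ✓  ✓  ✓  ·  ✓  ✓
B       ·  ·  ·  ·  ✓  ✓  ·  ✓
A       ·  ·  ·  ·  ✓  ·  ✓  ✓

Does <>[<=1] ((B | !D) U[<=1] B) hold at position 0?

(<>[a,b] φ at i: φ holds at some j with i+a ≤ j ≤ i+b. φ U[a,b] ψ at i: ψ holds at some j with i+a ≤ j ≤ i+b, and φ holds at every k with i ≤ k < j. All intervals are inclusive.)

Check ((B | !D) U[<=1] B) at each j in [0,1]:
  j=0: fails
  j=1: fails
No position in the window satisfies it → formula fails.

No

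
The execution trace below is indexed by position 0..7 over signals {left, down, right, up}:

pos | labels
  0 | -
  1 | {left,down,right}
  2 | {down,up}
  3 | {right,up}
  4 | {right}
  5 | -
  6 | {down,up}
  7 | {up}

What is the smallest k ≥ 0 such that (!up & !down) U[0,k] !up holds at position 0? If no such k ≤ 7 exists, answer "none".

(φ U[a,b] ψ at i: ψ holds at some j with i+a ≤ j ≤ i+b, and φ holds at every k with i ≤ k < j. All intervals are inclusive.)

0

Need earliest j ≥ 0 with !up, and (!up & !down) at every k in [0,j-1].
  j=0: rhs holds (empty prefix). k = 0.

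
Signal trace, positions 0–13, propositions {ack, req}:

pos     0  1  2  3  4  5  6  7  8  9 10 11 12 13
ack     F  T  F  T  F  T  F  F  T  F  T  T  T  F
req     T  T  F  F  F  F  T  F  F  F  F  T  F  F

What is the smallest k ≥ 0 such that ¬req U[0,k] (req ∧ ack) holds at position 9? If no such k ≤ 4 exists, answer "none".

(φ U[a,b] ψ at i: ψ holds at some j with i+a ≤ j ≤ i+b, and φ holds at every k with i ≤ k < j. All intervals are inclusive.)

2

Need earliest j ≥ 9 with (req ∧ ack), and ¬req at every k in [9,j-1].
  j=9: rhs fails.
  j=10: rhs fails.
  j=11: rhs holds; lhs holds on [9,10]. k = 2.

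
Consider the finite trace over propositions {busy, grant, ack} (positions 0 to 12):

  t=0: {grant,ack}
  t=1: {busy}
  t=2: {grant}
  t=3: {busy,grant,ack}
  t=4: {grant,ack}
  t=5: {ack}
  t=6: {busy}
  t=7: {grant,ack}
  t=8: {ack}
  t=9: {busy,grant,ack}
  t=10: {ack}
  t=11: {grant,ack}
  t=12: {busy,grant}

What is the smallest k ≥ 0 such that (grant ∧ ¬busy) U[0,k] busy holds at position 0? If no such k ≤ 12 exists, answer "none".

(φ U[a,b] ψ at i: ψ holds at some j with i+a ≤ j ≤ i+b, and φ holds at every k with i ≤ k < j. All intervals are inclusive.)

Need earliest j ≥ 0 with busy, and (grant ∧ ¬busy) at every k in [0,j-1].
  j=0: rhs fails.
  j=1: rhs holds; lhs holds on [0,0]. k = 1.

1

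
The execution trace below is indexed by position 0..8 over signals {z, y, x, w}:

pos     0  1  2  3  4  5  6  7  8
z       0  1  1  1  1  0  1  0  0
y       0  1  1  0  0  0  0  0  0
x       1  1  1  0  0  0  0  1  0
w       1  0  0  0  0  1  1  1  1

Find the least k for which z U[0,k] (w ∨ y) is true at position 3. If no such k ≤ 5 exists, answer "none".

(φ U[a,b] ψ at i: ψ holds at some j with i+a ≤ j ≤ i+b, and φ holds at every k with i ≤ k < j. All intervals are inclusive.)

Need earliest j ≥ 3 with (w ∨ y), and z at every k in [3,j-1].
  j=3: rhs fails.
  j=4: rhs fails.
  j=5: rhs holds; lhs holds on [3,4]. k = 2.

2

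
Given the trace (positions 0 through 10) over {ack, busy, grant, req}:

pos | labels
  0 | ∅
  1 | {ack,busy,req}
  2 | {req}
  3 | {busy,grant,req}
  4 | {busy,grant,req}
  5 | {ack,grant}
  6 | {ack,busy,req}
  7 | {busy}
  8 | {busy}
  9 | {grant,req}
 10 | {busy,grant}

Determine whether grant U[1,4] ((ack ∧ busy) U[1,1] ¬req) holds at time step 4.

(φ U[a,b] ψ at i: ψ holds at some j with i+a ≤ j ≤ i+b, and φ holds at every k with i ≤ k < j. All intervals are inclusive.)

Need some j in [5,8] with ((ack ∧ busy) U[1,1] ¬req), and grant at every k in [4,j-1].
  j=5: ((ack ∧ busy) U[1,1] ¬req) — fails.
  j=6: ((ack ∧ busy) U[1,1] ¬req) holds; grant holds at every k in [4,5] → satisfied.

Holds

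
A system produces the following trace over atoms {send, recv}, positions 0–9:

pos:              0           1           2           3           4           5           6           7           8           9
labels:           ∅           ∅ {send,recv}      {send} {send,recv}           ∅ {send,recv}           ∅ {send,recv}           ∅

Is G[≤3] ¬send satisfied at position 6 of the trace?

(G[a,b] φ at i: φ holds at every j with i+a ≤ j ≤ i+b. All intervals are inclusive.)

Does not hold

Check ¬send at every j in [6,9]:
  j=6: false
  j=7: true
  j=8: false
  j=9: true
Fails at j=6 → formula fails.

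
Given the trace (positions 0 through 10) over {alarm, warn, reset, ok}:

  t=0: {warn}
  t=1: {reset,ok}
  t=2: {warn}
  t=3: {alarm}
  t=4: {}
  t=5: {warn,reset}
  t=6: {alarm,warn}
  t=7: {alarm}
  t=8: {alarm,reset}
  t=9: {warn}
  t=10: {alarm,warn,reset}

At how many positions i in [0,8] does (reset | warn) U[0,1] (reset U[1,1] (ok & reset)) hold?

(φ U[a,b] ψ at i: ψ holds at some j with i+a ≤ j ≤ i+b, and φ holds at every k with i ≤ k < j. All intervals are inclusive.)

0

Evaluate at each i in [0,8]:
  i=0: ✗ (no rhs in [0,1])
  i=1: ✗ (no rhs in [1,2])
  i=2: ✗ (no rhs in [2,3])
  i=3: ✗ (no rhs in [3,4])
  i=4: ✗ (no rhs in [4,5])
  i=5: ✗ (no rhs in [5,6])
  i=6: ✗ (no rhs in [6,7])
  i=7: ✗ (no rhs in [7,8])
  i=8: ✗ (no rhs in [8,9])
Positions where it holds: {} → 0.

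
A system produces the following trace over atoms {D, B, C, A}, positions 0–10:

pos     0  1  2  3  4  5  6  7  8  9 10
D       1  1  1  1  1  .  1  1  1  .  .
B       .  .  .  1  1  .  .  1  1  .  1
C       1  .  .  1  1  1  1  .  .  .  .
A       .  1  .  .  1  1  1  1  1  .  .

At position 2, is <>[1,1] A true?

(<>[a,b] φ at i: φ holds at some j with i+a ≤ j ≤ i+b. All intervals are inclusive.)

No

Check A at each j in [3,3]:
  j=3: false
No position in the window satisfies it → formula fails.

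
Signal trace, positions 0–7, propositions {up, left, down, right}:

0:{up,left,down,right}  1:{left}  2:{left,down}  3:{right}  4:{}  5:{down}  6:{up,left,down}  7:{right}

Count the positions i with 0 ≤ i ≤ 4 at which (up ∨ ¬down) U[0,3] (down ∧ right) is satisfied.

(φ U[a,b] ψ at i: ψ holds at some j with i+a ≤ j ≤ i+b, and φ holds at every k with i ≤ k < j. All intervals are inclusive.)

1

Evaluate at each i in [0,4]:
  i=0: ✓ (rhs at j=0)
  i=1: ✗ (no rhs in [1,4])
  i=2: ✗ (no rhs in [2,5])
  i=3: ✗ (no rhs in [3,6])
  i=4: ✗ (no rhs in [4,7])
Positions where it holds: {0} → 1.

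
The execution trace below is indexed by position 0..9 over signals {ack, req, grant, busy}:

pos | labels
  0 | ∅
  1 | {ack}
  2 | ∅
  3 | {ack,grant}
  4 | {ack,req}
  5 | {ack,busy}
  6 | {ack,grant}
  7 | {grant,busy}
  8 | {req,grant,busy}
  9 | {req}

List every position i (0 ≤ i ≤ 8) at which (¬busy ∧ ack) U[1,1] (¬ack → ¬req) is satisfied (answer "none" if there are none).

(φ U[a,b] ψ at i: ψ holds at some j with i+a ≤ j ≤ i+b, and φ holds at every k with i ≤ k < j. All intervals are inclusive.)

Evaluate at each i in [0,8]:
  i=0: ✗ (lhs fails at k=0 before rhs at j=1)
  i=1: ✓ (rhs at j=2; lhs holds on [1,1])
  i=2: ✗ (lhs fails at k=2 before rhs at j=3)
  i=3: ✓ (rhs at j=4; lhs holds on [3,3])
  i=4: ✓ (rhs at j=5; lhs holds on [4,4])
  i=5: ✗ (lhs fails at k=5 before rhs at j=6)
  i=6: ✓ (rhs at j=7; lhs holds on [6,6])
  i=7: ✗ (no rhs in [8,8])
  i=8: ✗ (no rhs in [9,9])

1, 3, 4, 6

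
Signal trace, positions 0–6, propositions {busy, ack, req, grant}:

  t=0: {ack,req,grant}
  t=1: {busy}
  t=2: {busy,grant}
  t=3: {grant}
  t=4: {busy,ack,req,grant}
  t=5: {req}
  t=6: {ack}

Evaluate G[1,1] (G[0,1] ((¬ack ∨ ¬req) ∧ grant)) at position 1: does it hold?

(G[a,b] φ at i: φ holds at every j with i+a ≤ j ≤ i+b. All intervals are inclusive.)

True

Check G[0,1] ((¬ack ∨ ¬req) ∧ grant) at every j in [2,2]:
  j=2: holds on [2,3]
All positions satisfy it → formula holds.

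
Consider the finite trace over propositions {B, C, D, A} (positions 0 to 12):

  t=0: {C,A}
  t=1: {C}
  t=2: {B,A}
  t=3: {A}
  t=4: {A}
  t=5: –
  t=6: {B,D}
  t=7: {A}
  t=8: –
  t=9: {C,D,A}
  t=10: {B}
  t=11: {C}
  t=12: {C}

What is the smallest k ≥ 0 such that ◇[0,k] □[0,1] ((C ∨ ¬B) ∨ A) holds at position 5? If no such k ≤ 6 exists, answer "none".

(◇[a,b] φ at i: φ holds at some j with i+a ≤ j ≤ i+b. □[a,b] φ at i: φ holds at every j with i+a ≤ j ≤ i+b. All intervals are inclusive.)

Scan j = 5,6,… for □[0,1] ((C ∨ ¬B) ∨ A):
  j=5: fails
  j=6: fails
  j=7: holds
First hit at j=7, so smallest k = 7-5 = 2.

2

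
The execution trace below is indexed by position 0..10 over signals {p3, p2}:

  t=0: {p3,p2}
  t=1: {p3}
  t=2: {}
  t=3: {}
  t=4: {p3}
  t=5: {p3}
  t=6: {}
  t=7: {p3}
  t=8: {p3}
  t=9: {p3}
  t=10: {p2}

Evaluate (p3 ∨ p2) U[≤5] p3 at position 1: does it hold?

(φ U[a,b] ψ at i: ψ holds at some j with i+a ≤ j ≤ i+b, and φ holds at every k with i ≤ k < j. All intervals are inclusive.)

True

Need some j in [1,6] with p3, and (p3 ∨ p2) at every k in [1,j-1].
  j=1: p3 holds; no prefix to check → satisfied.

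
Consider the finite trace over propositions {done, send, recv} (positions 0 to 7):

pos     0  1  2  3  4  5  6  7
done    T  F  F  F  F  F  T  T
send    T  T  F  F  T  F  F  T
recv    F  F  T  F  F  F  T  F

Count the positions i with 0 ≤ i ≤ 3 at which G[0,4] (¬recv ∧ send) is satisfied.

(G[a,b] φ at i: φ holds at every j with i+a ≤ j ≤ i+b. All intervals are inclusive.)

0

Evaluate at each i in [0,3]:
  i=0: ✗ (fails at j=2)
  i=1: ✗ (fails at j=2)
  i=2: ✗ (fails at j=2)
  i=3: ✗ (fails at j=3)
Positions where it holds: {} → 0.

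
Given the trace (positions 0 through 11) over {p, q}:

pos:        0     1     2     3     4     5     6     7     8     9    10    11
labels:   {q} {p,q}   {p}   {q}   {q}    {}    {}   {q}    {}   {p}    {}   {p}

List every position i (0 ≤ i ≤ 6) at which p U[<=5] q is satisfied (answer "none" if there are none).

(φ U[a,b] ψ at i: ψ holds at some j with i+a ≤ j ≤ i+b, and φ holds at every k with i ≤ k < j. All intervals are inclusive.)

Evaluate at each i in [0,6]:
  i=0: ✓ (rhs at j=0)
  i=1: ✓ (rhs at j=1)
  i=2: ✓ (rhs at j=3; lhs holds on [2,2])
  i=3: ✓ (rhs at j=3)
  i=4: ✓ (rhs at j=4)
  i=5: ✗ (lhs fails at k=5 before rhs at j=7)
  i=6: ✗ (lhs fails at k=6 before rhs at j=7)

0, 1, 2, 3, 4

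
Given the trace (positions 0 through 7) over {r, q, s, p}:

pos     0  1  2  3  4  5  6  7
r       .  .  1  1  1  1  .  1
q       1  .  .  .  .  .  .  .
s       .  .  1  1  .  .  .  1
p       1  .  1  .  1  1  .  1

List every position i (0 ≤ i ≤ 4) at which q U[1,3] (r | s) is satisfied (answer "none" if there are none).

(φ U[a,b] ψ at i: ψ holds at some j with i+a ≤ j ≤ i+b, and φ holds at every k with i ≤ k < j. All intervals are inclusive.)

none

Evaluate at each i in [0,4]:
  i=0: ✗ (lhs fails at k=1 before rhs at j=2)
  i=1: ✗ (lhs fails at k=1 before rhs at j=2)
  i=2: ✗ (lhs fails at k=2 before rhs at j=3)
  i=3: ✗ (lhs fails at k=3 before rhs at j=4)
  i=4: ✗ (lhs fails at k=4 before rhs at j=5)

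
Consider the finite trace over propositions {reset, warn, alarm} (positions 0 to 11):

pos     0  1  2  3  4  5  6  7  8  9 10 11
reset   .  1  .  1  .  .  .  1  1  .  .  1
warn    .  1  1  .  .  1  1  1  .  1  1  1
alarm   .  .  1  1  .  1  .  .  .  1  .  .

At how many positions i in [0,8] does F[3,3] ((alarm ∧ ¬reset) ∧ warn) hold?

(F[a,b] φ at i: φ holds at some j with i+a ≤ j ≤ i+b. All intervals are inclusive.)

2

Evaluate at each i in [0,8]:
  i=0: ✗ (none in [3,3])
  i=1: ✗ (none in [4,4])
  i=2: ✓ (witness j=5)
  i=3: ✗ (none in [6,6])
  i=4: ✗ (none in [7,7])
  i=5: ✗ (none in [8,8])
  i=6: ✓ (witness j=9)
  i=7: ✗ (none in [10,10])
  i=8: ✗ (none in [11,11])
Positions where it holds: {2, 6} → 2.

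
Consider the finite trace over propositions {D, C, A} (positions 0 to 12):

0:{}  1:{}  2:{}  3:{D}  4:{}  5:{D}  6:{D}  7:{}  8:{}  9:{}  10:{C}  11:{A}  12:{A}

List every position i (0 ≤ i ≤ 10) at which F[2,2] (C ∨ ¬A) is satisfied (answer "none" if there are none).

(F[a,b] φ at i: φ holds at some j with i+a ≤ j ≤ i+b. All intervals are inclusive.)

Evaluate at each i in [0,10]:
  i=0: ✓ (witness j=2)
  i=1: ✓ (witness j=3)
  i=2: ✓ (witness j=4)
  i=3: ✓ (witness j=5)
  i=4: ✓ (witness j=6)
  i=5: ✓ (witness j=7)
  i=6: ✓ (witness j=8)
  i=7: ✓ (witness j=9)
  i=8: ✓ (witness j=10)
  i=9: ✗ (none in [11,11])
  i=10: ✗ (none in [12,12])

0, 1, 2, 3, 4, 5, 6, 7, 8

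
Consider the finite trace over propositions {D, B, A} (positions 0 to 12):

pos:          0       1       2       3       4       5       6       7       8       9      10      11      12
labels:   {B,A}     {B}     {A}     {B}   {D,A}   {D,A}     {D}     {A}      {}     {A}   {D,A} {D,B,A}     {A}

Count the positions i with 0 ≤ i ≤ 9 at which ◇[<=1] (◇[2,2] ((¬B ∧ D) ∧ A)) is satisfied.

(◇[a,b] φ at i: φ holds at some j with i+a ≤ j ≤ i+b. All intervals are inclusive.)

Evaluate at each i in [0,9]:
  i=0: ✗ (none in [0,1])
  i=1: ✓ (witness j=2)
  i=2: ✓ (witness j=2)
  i=3: ✓ (witness j=3)
  i=4: ✗ (none in [4,5])
  i=5: ✗ (none in [5,6])
  i=6: ✗ (none in [6,7])
  i=7: ✓ (witness j=8)
  i=8: ✓ (witness j=8)
  i=9: ✗ (none in [9,10])
Positions where it holds: {1, 2, 3, 7, 8} → 5.

5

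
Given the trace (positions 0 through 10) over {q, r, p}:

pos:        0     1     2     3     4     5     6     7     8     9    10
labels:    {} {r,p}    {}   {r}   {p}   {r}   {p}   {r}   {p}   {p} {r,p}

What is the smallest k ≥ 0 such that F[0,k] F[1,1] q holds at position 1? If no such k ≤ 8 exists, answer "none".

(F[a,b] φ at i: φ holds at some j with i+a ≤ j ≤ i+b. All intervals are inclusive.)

Scan j = 1,2,… for F[1,1] q:
  j=1: fails
  j=2: fails
  j=3: fails
  j=4: fails
  j=5: fails
  j=6: fails
  j=7: fails
  j=8: fails
  j=9: fails
No j in [1,9] satisfies it → none.

none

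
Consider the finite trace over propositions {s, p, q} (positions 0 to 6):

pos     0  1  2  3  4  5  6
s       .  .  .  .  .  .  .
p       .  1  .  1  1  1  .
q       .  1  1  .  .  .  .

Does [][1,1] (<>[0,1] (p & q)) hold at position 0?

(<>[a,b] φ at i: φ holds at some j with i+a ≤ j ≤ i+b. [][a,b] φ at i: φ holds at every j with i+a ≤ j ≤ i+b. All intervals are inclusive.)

Holds

Check <>[0,1] (p & q) at every j in [1,1]:
  j=1: holds (witness at 1)
All positions satisfy it → formula holds.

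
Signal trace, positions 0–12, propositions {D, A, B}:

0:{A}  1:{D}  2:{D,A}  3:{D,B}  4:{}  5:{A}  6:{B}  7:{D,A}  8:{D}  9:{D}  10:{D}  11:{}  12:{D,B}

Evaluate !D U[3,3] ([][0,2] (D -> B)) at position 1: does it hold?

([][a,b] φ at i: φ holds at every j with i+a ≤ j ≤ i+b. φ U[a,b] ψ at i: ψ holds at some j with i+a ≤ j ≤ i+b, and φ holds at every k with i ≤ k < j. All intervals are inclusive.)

Need some j in [4,4] with [][0,2] (D -> B), and !D at every k in [1,j-1].
  j=4: [][0,2] (D -> B) holds, but !D fails at k=1 → not this j.
No j in the window works → until fails.

No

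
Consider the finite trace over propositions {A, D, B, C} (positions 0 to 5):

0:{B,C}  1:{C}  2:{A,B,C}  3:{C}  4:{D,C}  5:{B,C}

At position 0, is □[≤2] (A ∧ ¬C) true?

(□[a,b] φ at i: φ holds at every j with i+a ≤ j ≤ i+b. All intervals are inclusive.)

No

Check (A ∧ ¬C) at every j in [0,2]:
  j=0: false
  j=1: false
  j=2: false
Fails at j=0 → formula fails.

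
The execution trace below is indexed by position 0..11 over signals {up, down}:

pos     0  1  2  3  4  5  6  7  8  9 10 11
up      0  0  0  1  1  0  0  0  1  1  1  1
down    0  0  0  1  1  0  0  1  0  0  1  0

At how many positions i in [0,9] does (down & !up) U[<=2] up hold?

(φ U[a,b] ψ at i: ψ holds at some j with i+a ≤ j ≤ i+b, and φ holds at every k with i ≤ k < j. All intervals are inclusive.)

Evaluate at each i in [0,9]:
  i=0: ✗ (no rhs in [0,2])
  i=1: ✗ (lhs fails at k=1 before rhs at j=3)
  i=2: ✗ (lhs fails at k=2 before rhs at j=3)
  i=3: ✓ (rhs at j=3)
  i=4: ✓ (rhs at j=4)
  i=5: ✗ (no rhs in [5,7])
  i=6: ✗ (lhs fails at k=6 before rhs at j=8)
  i=7: ✓ (rhs at j=8; lhs holds on [7,7])
  i=8: ✓ (rhs at j=8)
  i=9: ✓ (rhs at j=9)
Positions where it holds: {3, 4, 7, 8, 9} → 5.

5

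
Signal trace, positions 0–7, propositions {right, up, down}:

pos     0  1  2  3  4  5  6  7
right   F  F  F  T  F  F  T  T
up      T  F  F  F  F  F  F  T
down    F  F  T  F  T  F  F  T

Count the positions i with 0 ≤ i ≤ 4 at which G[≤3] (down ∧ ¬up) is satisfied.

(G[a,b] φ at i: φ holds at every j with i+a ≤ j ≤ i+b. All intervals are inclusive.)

Evaluate at each i in [0,4]:
  i=0: ✗ (fails at j=0)
  i=1: ✗ (fails at j=1)
  i=2: ✗ (fails at j=3)
  i=3: ✗ (fails at j=3)
  i=4: ✗ (fails at j=5)
Positions where it holds: {} → 0.

0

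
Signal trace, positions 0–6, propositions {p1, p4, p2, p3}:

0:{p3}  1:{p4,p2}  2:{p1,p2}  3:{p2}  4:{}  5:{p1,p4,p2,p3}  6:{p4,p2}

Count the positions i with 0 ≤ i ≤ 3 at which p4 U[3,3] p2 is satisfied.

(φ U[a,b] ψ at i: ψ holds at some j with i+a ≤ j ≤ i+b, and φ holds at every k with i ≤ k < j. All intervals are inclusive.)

0

Evaluate at each i in [0,3]:
  i=0: ✗ (lhs fails at k=0 before rhs at j=3)
  i=1: ✗ (no rhs in [4,4])
  i=2: ✗ (lhs fails at k=2 before rhs at j=5)
  i=3: ✗ (lhs fails at k=3 before rhs at j=6)
Positions where it holds: {} → 0.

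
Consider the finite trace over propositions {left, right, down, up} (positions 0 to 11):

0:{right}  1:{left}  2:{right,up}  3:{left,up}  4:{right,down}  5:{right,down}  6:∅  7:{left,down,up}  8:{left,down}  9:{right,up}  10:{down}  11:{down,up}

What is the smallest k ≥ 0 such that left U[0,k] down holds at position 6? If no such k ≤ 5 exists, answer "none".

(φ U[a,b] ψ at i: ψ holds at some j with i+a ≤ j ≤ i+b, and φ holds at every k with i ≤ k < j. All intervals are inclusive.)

Need earliest j ≥ 6 with down, and left at every k in [6,j-1].
  j=6: rhs fails.
  j=7: rhs holds but lhs fails at k=6.
  j=8: rhs holds but lhs fails at k=6.
  j=9: rhs fails.
  j=10: rhs holds but lhs fails at k=6.
  j=11: rhs holds but lhs fails at k=6.
No witness within the range → none.

none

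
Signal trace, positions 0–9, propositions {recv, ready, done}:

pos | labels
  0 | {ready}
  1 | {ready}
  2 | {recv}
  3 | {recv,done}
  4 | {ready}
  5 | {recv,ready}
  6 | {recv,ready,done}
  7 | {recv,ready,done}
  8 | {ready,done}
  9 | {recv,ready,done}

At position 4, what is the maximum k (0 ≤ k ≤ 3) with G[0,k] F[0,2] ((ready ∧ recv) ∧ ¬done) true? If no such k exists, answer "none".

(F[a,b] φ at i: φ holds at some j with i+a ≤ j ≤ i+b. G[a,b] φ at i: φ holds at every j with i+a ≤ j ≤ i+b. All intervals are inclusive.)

1

F[0,2] ((ready ∧ recv) ∧ ¬done) must hold from j=4 onward; find where it first fails.
  j=4: holds
  j=5: holds
  j=6: fails
Holds on [4,5], so largest k = 1.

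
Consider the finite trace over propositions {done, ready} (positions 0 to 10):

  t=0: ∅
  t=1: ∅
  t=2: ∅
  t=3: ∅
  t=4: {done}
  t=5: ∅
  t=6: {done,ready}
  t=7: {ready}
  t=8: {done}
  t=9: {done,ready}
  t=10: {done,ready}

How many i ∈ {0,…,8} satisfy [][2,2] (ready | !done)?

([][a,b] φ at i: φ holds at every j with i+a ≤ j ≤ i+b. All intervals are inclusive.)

Evaluate at each i in [0,8]:
  i=0: ✓ (all of [2,2])
  i=1: ✓ (all of [3,3])
  i=2: ✗ (fails at j=4)
  i=3: ✓ (all of [5,5])
  i=4: ✓ (all of [6,6])
  i=5: ✓ (all of [7,7])
  i=6: ✗ (fails at j=8)
  i=7: ✓ (all of [9,9])
  i=8: ✓ (all of [10,10])
Positions where it holds: {0, 1, 3, 4, 5, 7, 8} → 7.

7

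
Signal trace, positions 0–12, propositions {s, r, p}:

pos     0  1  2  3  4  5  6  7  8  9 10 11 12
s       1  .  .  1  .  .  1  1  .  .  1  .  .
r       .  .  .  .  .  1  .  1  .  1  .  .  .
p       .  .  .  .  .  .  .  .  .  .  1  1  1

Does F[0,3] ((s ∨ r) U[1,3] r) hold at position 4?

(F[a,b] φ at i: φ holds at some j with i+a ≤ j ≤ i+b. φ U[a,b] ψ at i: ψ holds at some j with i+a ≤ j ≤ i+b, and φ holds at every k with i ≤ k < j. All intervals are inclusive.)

Holds

Check ((s ∨ r) U[1,3] r) at each j in [4,7]:
  j=4: fails
  j=5: holds
  j=6: holds
  j=7: fails
Found at j=5 → formula holds.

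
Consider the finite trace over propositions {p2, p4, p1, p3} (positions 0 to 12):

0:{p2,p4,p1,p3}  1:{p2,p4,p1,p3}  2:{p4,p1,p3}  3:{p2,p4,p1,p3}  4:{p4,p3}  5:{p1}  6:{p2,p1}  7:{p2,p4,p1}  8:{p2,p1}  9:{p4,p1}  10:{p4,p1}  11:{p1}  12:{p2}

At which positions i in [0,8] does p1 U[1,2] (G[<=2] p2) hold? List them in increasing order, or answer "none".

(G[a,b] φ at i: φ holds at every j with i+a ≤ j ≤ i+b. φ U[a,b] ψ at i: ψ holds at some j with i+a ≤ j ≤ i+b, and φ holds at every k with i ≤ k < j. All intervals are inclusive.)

5

Evaluate at each i in [0,8]:
  i=0: ✗ (no rhs in [1,2])
  i=1: ✗ (no rhs in [2,3])
  i=2: ✗ (no rhs in [3,4])
  i=3: ✗ (no rhs in [4,5])
  i=4: ✗ (lhs fails at k=4 before rhs at j=6)
  i=5: ✓ (rhs at j=6; lhs holds on [5,5])
  i=6: ✗ (no rhs in [7,8])
  i=7: ✗ (no rhs in [8,9])
  i=8: ✗ (no rhs in [9,10])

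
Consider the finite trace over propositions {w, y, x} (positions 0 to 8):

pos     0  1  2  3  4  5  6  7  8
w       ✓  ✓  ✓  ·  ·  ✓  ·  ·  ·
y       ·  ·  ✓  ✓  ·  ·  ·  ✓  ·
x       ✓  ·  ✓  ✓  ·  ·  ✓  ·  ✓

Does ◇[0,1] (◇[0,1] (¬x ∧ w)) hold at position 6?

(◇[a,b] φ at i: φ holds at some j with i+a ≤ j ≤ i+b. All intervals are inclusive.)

False

Check ◇[0,1] (¬x ∧ w) at each j in [6,7]:
  j=6: fails (none in [6,7])
  j=7: fails (none in [7,8])
No position in the window satisfies it → formula fails.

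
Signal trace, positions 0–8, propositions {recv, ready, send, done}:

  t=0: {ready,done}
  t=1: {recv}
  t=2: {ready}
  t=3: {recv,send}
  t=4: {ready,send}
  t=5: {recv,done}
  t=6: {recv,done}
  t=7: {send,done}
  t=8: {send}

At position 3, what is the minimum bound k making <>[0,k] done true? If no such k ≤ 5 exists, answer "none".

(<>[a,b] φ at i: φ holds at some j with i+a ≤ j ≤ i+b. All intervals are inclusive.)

2

Scan j = 3,4,… for done:
  j=3: fails
  j=4: fails
  j=5: holds
First hit at j=5, so smallest k = 5-3 = 2.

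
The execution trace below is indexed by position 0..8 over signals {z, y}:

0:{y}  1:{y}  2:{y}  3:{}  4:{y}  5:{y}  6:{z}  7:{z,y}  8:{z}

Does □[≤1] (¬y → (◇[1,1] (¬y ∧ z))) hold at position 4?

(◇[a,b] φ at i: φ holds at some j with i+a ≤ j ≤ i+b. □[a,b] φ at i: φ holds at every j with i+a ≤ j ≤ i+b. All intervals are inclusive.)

Check (¬y → (◇[1,1] (¬y ∧ z))) at every j in [4,5]:
  j=4: antecedent false → ✓
  j=5: antecedent false → ✓
All positions satisfy it → formula holds.

True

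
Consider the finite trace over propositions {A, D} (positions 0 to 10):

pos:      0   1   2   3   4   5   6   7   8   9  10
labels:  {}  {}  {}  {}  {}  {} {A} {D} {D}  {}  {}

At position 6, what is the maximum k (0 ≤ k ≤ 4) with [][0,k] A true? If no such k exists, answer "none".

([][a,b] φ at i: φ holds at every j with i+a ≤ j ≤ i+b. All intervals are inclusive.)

A must hold from j=6 onward; find where it first fails.
  j=6: holds
  j=7: fails
Holds on [6,6], so largest k = 0.

0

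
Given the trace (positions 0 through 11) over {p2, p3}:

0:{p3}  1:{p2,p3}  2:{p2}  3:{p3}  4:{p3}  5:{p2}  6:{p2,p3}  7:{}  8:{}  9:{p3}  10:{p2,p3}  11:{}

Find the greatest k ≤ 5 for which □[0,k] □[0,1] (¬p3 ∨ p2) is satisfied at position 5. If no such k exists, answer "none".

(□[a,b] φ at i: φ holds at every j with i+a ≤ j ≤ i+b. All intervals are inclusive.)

□[0,1] (¬p3 ∨ p2) must hold from j=5 onward; find where it first fails.
  j=5: holds
  j=6: holds
  j=7: holds
  j=8: fails
Holds on [5,7], so largest k = 2.

2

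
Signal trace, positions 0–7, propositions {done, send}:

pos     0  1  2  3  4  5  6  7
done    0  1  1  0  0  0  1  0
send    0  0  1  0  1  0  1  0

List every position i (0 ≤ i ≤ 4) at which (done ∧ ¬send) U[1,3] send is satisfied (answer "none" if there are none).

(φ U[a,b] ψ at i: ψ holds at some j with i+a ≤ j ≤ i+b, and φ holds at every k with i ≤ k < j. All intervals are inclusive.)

1

Evaluate at each i in [0,4]:
  i=0: ✗ (lhs fails at k=0 before rhs at j=2)
  i=1: ✓ (rhs at j=2; lhs holds on [1,1])
  i=2: ✗ (lhs fails at k=2 before rhs at j=4)
  i=3: ✗ (lhs fails at k=3 before rhs at j=4)
  i=4: ✗ (lhs fails at k=4 before rhs at j=6)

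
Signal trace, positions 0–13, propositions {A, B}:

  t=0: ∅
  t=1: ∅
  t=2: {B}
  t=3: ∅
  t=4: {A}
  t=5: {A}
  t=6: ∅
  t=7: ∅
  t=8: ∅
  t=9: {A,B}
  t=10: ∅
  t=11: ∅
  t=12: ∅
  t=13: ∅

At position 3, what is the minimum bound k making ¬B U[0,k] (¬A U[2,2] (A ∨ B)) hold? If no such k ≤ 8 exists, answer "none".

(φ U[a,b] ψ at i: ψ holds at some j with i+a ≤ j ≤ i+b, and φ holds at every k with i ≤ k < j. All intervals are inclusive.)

4

Need earliest j ≥ 3 with (¬A U[2,2] (A ∨ B)), and ¬B at every k in [3,j-1].
  j=3: rhs fails.
  j=4: rhs fails.
  j=5: rhs fails.
  j=6: rhs fails.
  j=7: rhs holds; lhs holds on [3,6]. k = 4.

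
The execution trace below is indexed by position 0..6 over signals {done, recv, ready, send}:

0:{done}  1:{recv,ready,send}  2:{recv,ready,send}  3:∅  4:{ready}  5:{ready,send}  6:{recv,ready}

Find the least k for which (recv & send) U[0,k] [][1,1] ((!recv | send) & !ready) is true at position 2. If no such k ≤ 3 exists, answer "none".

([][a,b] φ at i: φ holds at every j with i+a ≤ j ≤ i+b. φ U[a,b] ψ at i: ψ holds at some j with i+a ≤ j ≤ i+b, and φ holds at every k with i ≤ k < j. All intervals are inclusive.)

Need earliest j ≥ 2 with [][1,1] ((!recv | send) & !ready), and (recv & send) at every k in [2,j-1].
  j=2: rhs holds (empty prefix). k = 0.

0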